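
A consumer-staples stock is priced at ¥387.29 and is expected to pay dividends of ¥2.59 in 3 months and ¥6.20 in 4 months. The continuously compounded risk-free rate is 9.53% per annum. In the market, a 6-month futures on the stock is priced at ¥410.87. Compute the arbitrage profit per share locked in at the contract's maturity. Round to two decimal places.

PV(dividends) I = 2.59·e^(−0.0953·3/12) + 6.20·e^(−0.0953·4/12) = 8.5352
Fair futures F* = (S − I)·e^(rT) = (387.29 − 8.5352)·e^0.047650 = 378.7548 × 1.048804 = 397.2395
Market ¥410.87 > fair 397.2395: forward overpriced → cash-and-carry (borrow at r, buy the stock and collect the dividends, short the forward).
Profit at T = |F_mkt − F*| = |410.87 − 397.2395| = ¥13.63 per share

¥13.63 per share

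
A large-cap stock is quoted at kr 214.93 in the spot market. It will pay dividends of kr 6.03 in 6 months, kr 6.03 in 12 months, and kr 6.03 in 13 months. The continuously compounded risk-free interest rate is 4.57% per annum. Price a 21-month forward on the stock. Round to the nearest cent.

kr 213.98

PV(dividends) I = 6.03·e^(−0.0457·6/12) + 6.03·e^(−0.0457·12/12) + 6.03·e^(−0.0457·13/12)
I = 5.8938 + 5.7606 + 5.7387 = 17.3931
F = (S − I)·e^(rT) = (214.93 − 17.3931) · e^(0.0457·21/12)
= 197.5369 · e^0.079975 = 197.5369 × 1.083260 = kr 213.98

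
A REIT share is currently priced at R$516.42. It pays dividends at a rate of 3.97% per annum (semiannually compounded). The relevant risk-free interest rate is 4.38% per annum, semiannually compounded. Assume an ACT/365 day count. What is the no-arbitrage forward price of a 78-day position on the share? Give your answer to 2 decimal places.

F = S · (1+r/2)^(2T) / (1+q/2)^(2T)
= 516.42 × 1.009302 / 1.008436 = 516.42 × 1.000859
F = R$516.86

R$516.86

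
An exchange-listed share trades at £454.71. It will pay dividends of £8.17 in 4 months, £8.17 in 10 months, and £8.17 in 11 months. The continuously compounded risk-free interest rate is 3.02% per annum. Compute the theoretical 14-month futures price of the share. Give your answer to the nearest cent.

PV(dividends) I = 8.17·e^(−0.0302·4/12) + 8.17·e^(−0.0302·10/12) + 8.17·e^(−0.0302·11/12)
I = 8.0882 + 7.9670 + 7.9469 = 24.0021
F = (S − I)·e^(rT) = (454.71 − 24.0021) · e^(0.0302·14/12)
= 430.7079 · e^0.035233 = 430.7079 × 1.035861 = £446.15

£446.15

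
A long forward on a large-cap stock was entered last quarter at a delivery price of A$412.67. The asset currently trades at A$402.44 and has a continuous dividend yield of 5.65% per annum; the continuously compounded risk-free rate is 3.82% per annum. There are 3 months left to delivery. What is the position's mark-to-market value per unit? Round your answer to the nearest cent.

Current fair forward for the remaining 3 months: F = S·e^((r − q)·T), (r − q) = 0.0382 − 0.0565 = -0.0183
F = 402.44 · e^(-0.0183 × 3/12) = 402.44 × 0.995435 = 400.6029
Value of long forward = (F − K)·e^(−rT) = (400.6029 − 412.67) · e^(−0.0382·3/12)
= -12.0671 × 0.990495 = -11.95

-A$11.95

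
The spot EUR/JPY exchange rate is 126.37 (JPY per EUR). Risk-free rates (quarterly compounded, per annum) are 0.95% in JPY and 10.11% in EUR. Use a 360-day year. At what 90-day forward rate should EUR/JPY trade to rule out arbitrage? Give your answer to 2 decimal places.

123.55

By covered interest parity, F = S · (1+r_JPY/4)^(4T) / (1+r_EUR/4)^(4T)
= 126.37 × 1.002375 / 1.025275 = 126.37 × 0.977665
F = 123.55 JPY per EUR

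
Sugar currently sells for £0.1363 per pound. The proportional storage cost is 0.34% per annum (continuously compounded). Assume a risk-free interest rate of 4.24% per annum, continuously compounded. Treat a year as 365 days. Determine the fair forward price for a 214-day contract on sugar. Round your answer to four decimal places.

£0.1400 per pound

Net carry = r + u − y = 0.0424 + 0.0034 − 0.0000 = 0.0458
F = S·e^((r+u−y)T) = 0.1363 · e^(0.0458 × 214/365) = 0.1363 · e^0.026853
= 0.1363 × 1.027217 = £0.1400 per pound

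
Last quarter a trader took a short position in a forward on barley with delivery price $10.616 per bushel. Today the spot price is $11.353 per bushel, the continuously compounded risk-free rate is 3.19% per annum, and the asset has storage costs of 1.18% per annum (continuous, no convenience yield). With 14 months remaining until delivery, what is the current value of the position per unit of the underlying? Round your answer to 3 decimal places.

-$1.282 per bushel

Current fair forward for the remaining 14 months: F = S·e^((r + u)·T), (r + u) = 0.0319 + 0.0118 = 0.0437
F = 11.353 · e^(0.0437 × 14/12) = 11.353 × 1.052305 = 11.9468
Value of long forward = (F − K)·e^(−rT) = (11.9468 − 10.616) · e^(−0.0319·14/12)
= 1.3308 × 0.963467 = 1.282
Short position value = −(long value) = -$1.282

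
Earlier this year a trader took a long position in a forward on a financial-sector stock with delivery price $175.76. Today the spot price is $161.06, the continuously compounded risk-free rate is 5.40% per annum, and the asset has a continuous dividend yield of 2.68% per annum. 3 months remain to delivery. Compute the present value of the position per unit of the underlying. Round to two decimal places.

Current fair forward for the remaining 3 months: F = S·e^((r − q)·T), (r − q) = 0.0540 − 0.0268 = 0.0272
F = 161.06 · e^(0.0272 × 3/12) = 161.06 × 1.006823 = 162.1589
Value of long forward = (F − K)·e^(−rT) = (162.1589 − 175.76) · e^(−0.0540·3/12)
= -13.6011 × 0.986591 = -13.42

-$13.42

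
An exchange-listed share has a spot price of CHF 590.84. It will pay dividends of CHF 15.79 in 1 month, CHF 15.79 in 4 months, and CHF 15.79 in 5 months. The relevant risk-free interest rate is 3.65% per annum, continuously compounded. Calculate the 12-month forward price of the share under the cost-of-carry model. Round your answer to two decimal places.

CHF 564.17

PV(dividends) I = 15.79·e^(−0.0365·1/12) + 15.79·e^(−0.0365·4/12) + 15.79·e^(−0.0365·5/12)
I = 15.7420 + 15.5991 + 15.5517 = 46.8928
F = (S − I)·e^(rT) = (590.84 − 46.8928) · e^(0.0365·12/12)
= 543.9472 · e^0.036500 = 543.9472 × 1.037174 = CHF 564.17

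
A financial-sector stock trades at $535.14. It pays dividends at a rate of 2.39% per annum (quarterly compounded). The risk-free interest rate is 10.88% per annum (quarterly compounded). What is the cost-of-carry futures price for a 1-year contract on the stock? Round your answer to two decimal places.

F = S · (1+r/4)^(4T) / (1+q/4)^(4T)
= 535.14 × 1.113320 / 1.024115 = 535.14 × 1.087104
F = $581.75

$581.75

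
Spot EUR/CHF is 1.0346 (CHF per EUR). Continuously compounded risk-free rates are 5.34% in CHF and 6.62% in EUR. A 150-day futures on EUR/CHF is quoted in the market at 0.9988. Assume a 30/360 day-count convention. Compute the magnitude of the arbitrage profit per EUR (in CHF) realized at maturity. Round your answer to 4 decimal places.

0.0303 per EUR (in CHF)

Fair futures: F* = S·e^(carry·T), with carry = (r_CHF − r_EUR) = 0.0534 − 0.0662 = -0.0128
F* = 1.0346 · e^(-0.0128 × 150/360) = 1.0346 · e^-0.005333 = 1.0346 × 0.994681 = 1.0291
Market 0.9988 < fair 1.0291: forward underpriced → reverse cash-and-carry (short spot, go long the forward).
At maturity, profit = |F_mkt − F*| = |0.9988 − 1.0291| = 0.0303 per EUR (in CHF)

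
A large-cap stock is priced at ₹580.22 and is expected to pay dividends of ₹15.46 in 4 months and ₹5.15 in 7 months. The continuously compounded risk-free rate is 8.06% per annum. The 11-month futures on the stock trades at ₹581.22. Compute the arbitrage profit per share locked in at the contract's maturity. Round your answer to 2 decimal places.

₹22.00 per share

PV(dividends) I = 15.46·e^(−0.0806·4/12) + 5.15·e^(−0.0806·7/12) = 19.9636
Fair futures F* = (S − I)·e^(rT) = (580.22 − 19.9636)·e^0.073883 = 560.2564 × 1.076681 = 603.2174
Market ₹581.22 < fair 603.2174: forward underpriced → reverse cash-and-carry (short the stock, invest proceeds at r, pay the dividends, go long the forward).
Profit at T = |F_mkt − F*| = |581.22 − 603.2174| = ₹22.00 per share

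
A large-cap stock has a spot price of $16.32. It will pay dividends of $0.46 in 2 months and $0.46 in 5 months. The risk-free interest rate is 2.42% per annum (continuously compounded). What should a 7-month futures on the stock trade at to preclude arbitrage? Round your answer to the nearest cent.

PV(dividends) I = 0.46·e^(−0.0242·2/12) + 0.46·e^(−0.0242·5/12)
I = 0.4581 + 0.4554 = 0.9135
F = (S − I)·e^(rT) = (16.32 − 0.9135) · e^(0.0242·7/12)
= 15.4065 · e^0.014117 = 15.4065 × 1.014217 = $15.63

$15.63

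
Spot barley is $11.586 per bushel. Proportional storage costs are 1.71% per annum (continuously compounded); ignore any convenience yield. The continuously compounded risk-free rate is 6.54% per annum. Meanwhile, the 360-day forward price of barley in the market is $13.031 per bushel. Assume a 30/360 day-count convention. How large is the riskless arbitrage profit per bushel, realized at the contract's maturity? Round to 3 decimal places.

$0.449 per bushel

Fair forward: F* = S·e^(carry·T), with carry = (r + u) = 0.0654 + 0.0171 = 0.0825
F* = 11.586 · e^(0.0825 × 360/360) = 11.586 · e^0.082500 = 11.586 × 1.085999 = $12.5824
Market $13.031 > fair $12.5824: forward overpriced → cash-and-carry (buy spot, short the forward).
At maturity, profit = |F_mkt − F*| = |13.031 − 12.5824| = $0.449 per bushel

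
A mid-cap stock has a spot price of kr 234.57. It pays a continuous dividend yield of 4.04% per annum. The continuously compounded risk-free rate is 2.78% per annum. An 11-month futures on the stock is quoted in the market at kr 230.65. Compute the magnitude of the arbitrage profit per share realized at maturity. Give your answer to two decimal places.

kr 1.23 per share

Fair futures: F* = S·e^(carry·T), with carry = (r − q) = 0.0278 − 0.0404 = -0.0126
F* = 234.57 · e^(-0.0126 × 11/12) = 234.57 · e^-0.011550 = 234.57 × 0.988516 = kr 231.8762
Market kr 230.65 < fair kr 231.8762: forward underpriced → reverse cash-and-carry (short spot, go long the forward).
At maturity, profit = |F_mkt − F*| = |230.65 − 231.8762| = kr 1.23 per share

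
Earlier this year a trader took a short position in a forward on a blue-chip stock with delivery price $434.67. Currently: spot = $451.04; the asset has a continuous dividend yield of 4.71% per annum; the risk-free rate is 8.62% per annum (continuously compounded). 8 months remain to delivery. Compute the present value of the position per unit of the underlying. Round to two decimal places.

-$26.70

Current fair forward for the remaining 8 months: F = S·e^((r − q)·T), (r − q) = 0.0862 − 0.0471 = 0.0391
F = 451.04 · e^(0.0391 × 8/12) = 451.04 × 1.026409 = 462.9515
Value of long forward = (F − K)·e^(−rT) = (462.9515 − 434.67) · e^(−0.0862·8/12)
= 28.2815 × 0.944153 = 26.70
Short position value = −(long value) = -$26.70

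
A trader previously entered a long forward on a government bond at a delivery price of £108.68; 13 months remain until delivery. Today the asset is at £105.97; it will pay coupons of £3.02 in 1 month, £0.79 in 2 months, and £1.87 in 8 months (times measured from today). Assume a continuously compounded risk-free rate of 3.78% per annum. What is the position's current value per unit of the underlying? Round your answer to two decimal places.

-£3.97

PV(remaining coupons) I = 3.02·e^(−0.0378·1/12) + 0.79·e^(−0.0378·2/12) + 1.87·e^(−0.0378·8/12) = 5.6190
Current forward F = (S − I)·e^(rT) = (105.97 − 5.6190)·e^(0.0378·13/12) = 100.3510 × 1.041800 = 104.5457
Value (long) = (F − K)·e^(−rT) = (104.5457 − 108.68) × 0.959877 = -3.9684
Value = -£3.97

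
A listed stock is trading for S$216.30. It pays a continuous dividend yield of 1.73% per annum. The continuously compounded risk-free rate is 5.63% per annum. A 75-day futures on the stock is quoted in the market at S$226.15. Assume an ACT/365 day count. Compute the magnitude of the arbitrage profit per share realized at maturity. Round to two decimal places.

S$8.11 per share

Fair futures: F* = S·e^(carry·T), with carry = (r − q) = 0.0563 − 0.0173 = 0.0390
F* = 216.30 · e^(0.0390 × 75/365) = 216.30 · e^0.008014 = 216.30 × 1.008046 = S$218.0403
Market S$226.15 > fair S$218.0403: forward overpriced → cash-and-carry (buy spot, short the forward).
At maturity, profit = |F_mkt − F*| = |226.15 − 218.0403| = S$8.11 per share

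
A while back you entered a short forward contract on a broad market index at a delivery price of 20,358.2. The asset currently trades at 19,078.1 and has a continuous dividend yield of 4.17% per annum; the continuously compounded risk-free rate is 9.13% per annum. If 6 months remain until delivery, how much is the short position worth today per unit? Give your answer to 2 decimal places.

765.30

Current fair forward for the remaining 6 months: F = S·e^((r − q)·T), (r − q) = 0.0913 − 0.0417 = 0.0496
F = 19078.1 · e^(0.0496 × 6/12) = 19078.1 × 1.02511008 = 19557.1526
Value of long forward = (F − K)·e^(−rT) = (19557.1526 − 20358.2) · e^(−0.0913·6/12)
= -801.0474 × 0.95537629 = -765.30
Short position value = −(long value) = 765.30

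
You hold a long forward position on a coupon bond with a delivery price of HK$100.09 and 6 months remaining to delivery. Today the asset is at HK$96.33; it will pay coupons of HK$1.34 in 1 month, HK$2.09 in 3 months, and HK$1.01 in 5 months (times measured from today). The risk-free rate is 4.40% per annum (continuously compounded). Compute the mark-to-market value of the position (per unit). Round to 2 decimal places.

PV(remaining coupons) I = 1.34·e^(−0.0440·1/12) + 2.09·e^(−0.0440·3/12) + 1.01·e^(−0.0440·5/12) = 4.3939
Current forward F = (S − I)·e^(rT) = (96.33 − 4.3939)·e^(0.0440·6/12) = 91.9361 × 1.022244 = 93.9811
Value (long) = (F − K)·e^(−rT) = (93.9811 − 100.09) × 0.978240 = -5.9760
Value = -HK$5.98

-HK$5.98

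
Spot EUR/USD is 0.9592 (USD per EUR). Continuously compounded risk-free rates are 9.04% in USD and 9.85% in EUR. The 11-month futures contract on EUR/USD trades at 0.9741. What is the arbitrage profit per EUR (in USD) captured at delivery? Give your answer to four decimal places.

0.0220 per EUR (in USD)

Fair futures: F* = S·e^(carry·T), with carry = (r_USD − r_EUR) = 0.0904 − 0.0985 = -0.0081
F* = 0.9592 · e^(-0.0081 × 11/12) = 0.9592 · e^-0.007425 = 0.9592 × 0.992602 = 0.9521
Market 0.9741 > fair 0.9521: forward overpriced → cash-and-carry (buy spot, short the forward).
At maturity, profit = |F_mkt − F*| = |0.9741 − 0.9521| = 0.0220 per EUR (in USD)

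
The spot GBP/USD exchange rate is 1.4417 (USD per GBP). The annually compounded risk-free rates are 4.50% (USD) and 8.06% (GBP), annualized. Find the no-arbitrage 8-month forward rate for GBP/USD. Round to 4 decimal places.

1.4099

By covered interest parity, F = S · (1+r_USD)^T / (1+r_GBP)^T
= 1.4417 × 1.029779 / 1.053036 = 1.4417 × 0.977914
F = 1.4099 USD per GBP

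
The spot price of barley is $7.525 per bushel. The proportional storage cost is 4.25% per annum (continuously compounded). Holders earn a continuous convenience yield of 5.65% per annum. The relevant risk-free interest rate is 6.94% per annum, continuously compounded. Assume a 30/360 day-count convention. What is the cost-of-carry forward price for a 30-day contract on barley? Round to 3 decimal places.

Net carry = r + u − y = 0.0694 + 0.0425 − 0.0565 = 0.0554
F = S·e^((r+u−y)T) = 7.525 · e^(0.0554 × 30/360) = 7.525 · e^0.004617
= 7.525 × 1.004628 = $7.560 per bushel

$7.560 per bushel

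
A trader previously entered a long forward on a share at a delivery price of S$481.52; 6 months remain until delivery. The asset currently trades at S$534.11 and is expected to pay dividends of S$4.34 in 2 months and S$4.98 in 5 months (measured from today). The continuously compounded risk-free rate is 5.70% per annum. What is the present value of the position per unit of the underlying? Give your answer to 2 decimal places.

PV(remaining dividends) I = 4.34·e^(−0.0570·2/12) + 4.98·e^(−0.0570·5/12) = 9.1621
Current forward F = (S − I)·e^(rT) = (534.11 − 9.1621)·e^(0.0570·6/12) = 524.9479 × 1.028910 = 540.1241
Value (long) = (F − K)·e^(−rT) = (540.1241 − 481.52) × 0.971902 = 56.9574
Value = S$56.96

S$56.96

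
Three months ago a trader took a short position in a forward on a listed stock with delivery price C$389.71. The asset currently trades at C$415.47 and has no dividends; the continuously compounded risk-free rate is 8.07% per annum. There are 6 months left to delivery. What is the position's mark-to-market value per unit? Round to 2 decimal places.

Current fair forward for the remaining 6 months: F = S·e^(r·T), r = 0.0807
F = 415.47 · e^(0.0807 × 6/12) = 415.47 × 1.041175 = 432.5770
Value of long forward = (F − K)·e^(−rT) = (432.5770 − 389.71) · e^(−0.0807·6/12)
= 42.8670 × 0.960453 = 41.17
Short position value = −(long value) = -C$41.17

-C$41.17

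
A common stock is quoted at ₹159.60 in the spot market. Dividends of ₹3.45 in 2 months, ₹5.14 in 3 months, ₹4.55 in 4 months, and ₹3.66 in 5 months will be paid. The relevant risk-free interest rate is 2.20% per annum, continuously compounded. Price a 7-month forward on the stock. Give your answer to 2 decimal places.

PV(dividends) I = 3.45·e^(−0.0220·2/12) + 5.14·e^(−0.0220·3/12) + 4.55·e^(−0.0220·4/12) + 3.66·e^(−0.0220·5/12)
I = 3.4374 + 5.1118 + 4.5168 + 3.6266 = 16.6926
F = (S − I)·e^(rT) = (159.60 − 16.6926) · e^(0.0220·7/12)
= 142.9074 · e^0.012833 = 142.9074 × 1.012916 = ₹144.75

₹144.75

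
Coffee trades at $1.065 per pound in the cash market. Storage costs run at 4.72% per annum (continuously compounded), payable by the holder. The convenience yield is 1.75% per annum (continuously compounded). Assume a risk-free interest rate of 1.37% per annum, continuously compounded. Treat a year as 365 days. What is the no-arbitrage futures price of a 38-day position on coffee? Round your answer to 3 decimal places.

Net carry = r + u − y = 0.0137 + 0.0472 − 0.0175 = 0.0434
F = S·e^((r+u−y)T) = 1.065 · e^(0.0434 × 38/365) = 1.065 · e^0.004518
= 1.065 × 1.004528 = $1.070 per pound

$1.070 per pound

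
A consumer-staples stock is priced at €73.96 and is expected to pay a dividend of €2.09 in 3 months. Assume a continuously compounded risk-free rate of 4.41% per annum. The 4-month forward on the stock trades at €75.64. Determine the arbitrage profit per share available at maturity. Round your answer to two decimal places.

€2.68 per share

PV(dividends) I = 2.09·e^(−0.0441·3/12) = 2.0671
Fair forward F* = (S − I)·e^(rT) = (73.96 − 2.0671)·e^0.014700 = 71.8929 × 1.014809 = 72.9576
Market €75.64 > fair 72.9576: forward overpriced → cash-and-carry (borrow at r, buy the stock and collect the dividends, short the forward).
Profit at T = |F_mkt − F*| = |75.64 − 72.9576| = €2.68 per share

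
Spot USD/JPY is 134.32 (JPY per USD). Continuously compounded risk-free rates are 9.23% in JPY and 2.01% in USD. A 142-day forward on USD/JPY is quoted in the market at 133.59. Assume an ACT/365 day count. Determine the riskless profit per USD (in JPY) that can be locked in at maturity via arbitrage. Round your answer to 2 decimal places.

Fair forward: F* = S·e^(carry·T), with carry = (r_JPY − r_USD) = 0.0923 − 0.0201 = 0.0722
F* = 134.32 · e^(0.0722 × 142/365) = 134.32 · e^0.028089 = 134.32 × 1.028487 = 138.1464
Market 133.59 < fair 138.1464: forward underpriced → reverse cash-and-carry (short spot, go long the forward).
At maturity, profit = |F_mkt − F*| = |133.59 − 138.1464| = 4.56 per USD (in JPY)

4.56 per USD (in JPY)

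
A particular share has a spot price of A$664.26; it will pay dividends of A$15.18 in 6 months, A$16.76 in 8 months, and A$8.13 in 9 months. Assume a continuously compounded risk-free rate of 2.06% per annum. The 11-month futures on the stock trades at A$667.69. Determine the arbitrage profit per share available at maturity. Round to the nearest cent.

PV(dividends) I = 15.18·e^(−0.0206·6/12) + 16.76·e^(−0.0206·8/12) + 8.13·e^(−0.0206·9/12) = 39.5612
Fair futures F* = (S − I)·e^(rT) = (664.26 − 39.5612)·e^0.018883 = 624.6988 × 1.019062 = 636.6068
Market A$667.69 > fair 636.6068: forward overpriced → cash-and-carry (borrow at r, buy the stock and collect the dividends, short the forward).
Profit at T = |F_mkt − F*| = |667.69 − 636.6068| = A$31.08 per share

A$31.08 per share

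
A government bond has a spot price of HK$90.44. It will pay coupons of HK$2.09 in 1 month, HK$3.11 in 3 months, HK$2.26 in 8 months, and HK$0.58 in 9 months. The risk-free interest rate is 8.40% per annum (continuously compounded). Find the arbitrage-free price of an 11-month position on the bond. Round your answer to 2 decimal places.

PV(coupons) I = 2.09·e^(−0.0840·1/12) + 3.11·e^(−0.0840·3/12) + 2.26·e^(−0.0840·8/12) + 0.58·e^(−0.0840·9/12)
I = 2.0754 + 3.0454 + 2.1369 + 0.5446 = 7.8023
F = (S − I)·e^(rT) = (90.44 − 7.8023) · e^(0.0840·11/12)
= 82.6377 · e^0.077000 = 82.6377 × 1.080042 = HK$89.25

HK$89.25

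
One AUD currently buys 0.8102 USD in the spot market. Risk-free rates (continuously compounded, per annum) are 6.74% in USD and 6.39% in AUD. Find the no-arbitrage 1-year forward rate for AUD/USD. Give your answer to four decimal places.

0.8130

F = S·e^((r_USD − r_AUD)T) = 0.8102 · e^((0.0674 − 0.0639) × 1)
= 0.8102 · e^0.003500 = 0.8102 × 1.003506
F = 0.8130 USD per AUD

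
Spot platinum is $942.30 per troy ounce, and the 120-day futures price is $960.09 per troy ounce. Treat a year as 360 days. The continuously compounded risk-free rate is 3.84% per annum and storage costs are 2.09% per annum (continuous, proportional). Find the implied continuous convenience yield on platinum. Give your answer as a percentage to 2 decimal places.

F = S·e^((r+u−y)T) ⇒ (r+u−y) = ln(F/S)/T
ln(960.09/942.30) = 0.018703; /T ⇒ 0.056109
y = r + u − ln(F/S)/T = 0.0384 + 0.0209 − 0.056109 = 0.003191
y = 0.32%

0.32%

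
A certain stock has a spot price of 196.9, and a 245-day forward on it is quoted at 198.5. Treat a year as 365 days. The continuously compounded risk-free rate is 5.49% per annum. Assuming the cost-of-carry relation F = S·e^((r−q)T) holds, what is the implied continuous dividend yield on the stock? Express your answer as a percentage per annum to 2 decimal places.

From F = S·e^((r−q)T): (r − q) = ln(F/S)/T
ln(198.5/196.9) = ln(1.008126) = 0.008093
(r − q) = 0.008093 / (245/365) = 0.012057
q = r − ln(F/S)/T = 0.0549 − 0.012057 = 0.042843
q = 4.28%

4.28%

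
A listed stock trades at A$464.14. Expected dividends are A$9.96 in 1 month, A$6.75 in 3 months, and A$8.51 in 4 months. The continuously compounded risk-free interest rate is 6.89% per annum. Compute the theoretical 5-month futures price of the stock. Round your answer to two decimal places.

PV(dividends) I = 9.96·e^(−0.0689·1/12) + 6.75·e^(−0.0689·3/12) + 8.51·e^(−0.0689·4/12)
I = 9.9030 + 6.6347 + 8.3168 = 24.8545
F = (S − I)·e^(rT) = (464.14 − 24.8545) · e^(0.0689·5/12)
= 439.2855 · e^0.028708 = 439.2855 × 1.029124 = A$452.08

A$452.08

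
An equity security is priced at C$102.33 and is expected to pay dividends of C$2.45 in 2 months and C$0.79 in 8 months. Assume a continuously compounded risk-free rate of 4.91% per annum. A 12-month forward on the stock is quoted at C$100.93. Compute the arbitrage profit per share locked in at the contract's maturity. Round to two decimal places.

PV(dividends) I = 2.45·e^(−0.0491·2/12) + 0.79·e^(−0.0491·8/12) = 3.1946
Fair forward F* = (S − I)·e^(rT) = (102.33 − 3.1946)·e^0.049100 = 99.1354 × 1.050325 = 104.1244
Market C$100.93 < fair 104.1244: forward underpriced → reverse cash-and-carry (short the stock, invest proceeds at r, pay the dividends, go long the forward).
Profit at T = |F_mkt − F*| = |100.93 − 104.1244| = C$3.19 per share

C$3.19 per share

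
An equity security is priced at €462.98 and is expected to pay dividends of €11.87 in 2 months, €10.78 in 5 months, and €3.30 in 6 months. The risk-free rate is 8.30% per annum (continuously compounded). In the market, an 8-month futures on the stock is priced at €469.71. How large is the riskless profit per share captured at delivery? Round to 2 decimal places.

PV(dividends) I = 11.87·e^(−0.0830·2/12) + 10.78·e^(−0.0830·5/12) + 3.30·e^(−0.0830·6/12) = 25.2863
Fair futures F* = (S − I)·e^(rT) = (462.98 − 25.2863)·e^0.055333 = 437.6937 × 1.056893 = 462.5954
Market €469.71 > fair 462.5954: forward overpriced → cash-and-carry (borrow at r, buy the stock and collect the dividends, short the forward).
Profit at T = |F_mkt − F*| = |469.71 − 462.5954| = €7.11 per share

€7.11 per share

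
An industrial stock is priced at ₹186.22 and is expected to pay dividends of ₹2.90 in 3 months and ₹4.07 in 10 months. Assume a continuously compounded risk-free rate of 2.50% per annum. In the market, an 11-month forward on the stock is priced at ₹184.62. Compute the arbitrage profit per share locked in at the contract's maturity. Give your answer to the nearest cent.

PV(dividends) I = 2.90·e^(−0.0250·3/12) + 4.07·e^(−0.0250·10/12) = 6.8680
Fair forward F* = (S − I)·e^(rT) = (186.22 − 6.8680)·e^0.022917 = 179.3520 × 1.023182 = 183.5097
Market ₹184.62 > fair 183.5097: forward overpriced → cash-and-carry (borrow at r, buy the stock and collect the dividends, short the forward).
Profit at T = |F_mkt − F*| = |184.62 − 183.5097| = ₹1.11 per share

₹1.11 per share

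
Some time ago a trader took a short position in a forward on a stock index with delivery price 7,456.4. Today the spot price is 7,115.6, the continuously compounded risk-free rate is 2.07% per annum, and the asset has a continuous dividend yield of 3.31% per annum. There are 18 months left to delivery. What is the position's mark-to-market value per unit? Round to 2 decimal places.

457.50

Current fair forward for the remaining 18 months: F = S·e^((r − q)·T), (r − q) = 0.0207 − 0.0331 = -0.0124
F = 7115.6 · e^(-0.0124 × 18/12) = 7115.6 × 0.98157191 = 6984.4731
Value of long forward = (F − K)·e^(−rT) = (6984.4731 − 7456.4) · e^(−0.0207·18/12)
= -471.9269 × 0.96942710 = -457.50
Short position value = −(long value) = 457.50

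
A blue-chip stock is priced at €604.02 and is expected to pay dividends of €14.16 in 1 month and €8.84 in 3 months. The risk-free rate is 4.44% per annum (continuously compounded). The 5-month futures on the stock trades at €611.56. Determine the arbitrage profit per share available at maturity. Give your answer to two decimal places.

€19.54 per share

PV(dividends) I = 14.16·e^(−0.0444·1/12) + 8.84·e^(−0.0444·3/12) = 22.8501
Fair futures F* = (S − I)·e^(rT) = (604.02 − 22.8501)·e^0.018500 = 581.1699 × 1.018672 = 592.0215
Market €611.56 > fair 592.0215: forward overpriced → cash-and-carry (borrow at r, buy the stock and collect the dividends, short the forward).
Profit at T = |F_mkt − F*| = |611.56 − 592.0215| = €19.54 per share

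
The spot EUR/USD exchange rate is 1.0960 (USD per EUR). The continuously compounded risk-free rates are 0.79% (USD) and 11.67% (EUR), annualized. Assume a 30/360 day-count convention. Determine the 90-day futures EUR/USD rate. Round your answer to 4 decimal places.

1.0666

F = S·e^((r_USD − r_EUR)T) = 1.0960 · e^((0.0079 − 0.1167) × 90/360)
= 1.0960 · e^-0.027200 = 1.0960 × 0.973167
F = 1.0666 USD per EUR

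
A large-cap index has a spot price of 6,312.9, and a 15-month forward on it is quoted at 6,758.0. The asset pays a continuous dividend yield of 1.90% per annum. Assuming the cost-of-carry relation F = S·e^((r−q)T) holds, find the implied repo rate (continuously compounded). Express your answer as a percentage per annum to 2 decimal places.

7.35%

From F = S·e^((r−q)T): (r − q) = ln(F/S)/T
ln(6758.0/6312.9) = ln(1.070506) = 0.068131
(r − q) = 0.068131 / (15/12) = 0.054505
r = ln(F/S)/T + q = 0.054505 + 0.0190 = 0.073505
r = 7.35%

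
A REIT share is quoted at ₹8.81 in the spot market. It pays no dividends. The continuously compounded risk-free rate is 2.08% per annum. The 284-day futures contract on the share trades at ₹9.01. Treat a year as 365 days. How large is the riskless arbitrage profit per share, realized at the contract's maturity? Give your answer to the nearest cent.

₹0.06 per share

Fair futures: F* = S·e^(carry·T), with carry = r = 0.0208
F* = 8.81 · e^(0.0208 × 284/365) = 8.81 · e^0.016184 = 8.81 × 1.016316 = ₹8.9537
Market ₹9.01 > fair ₹8.9537: forward overpriced → cash-and-carry (buy spot, short the forward).
At maturity, profit = |F_mkt − F*| = |9.01 − 8.9537| = ₹0.06 per share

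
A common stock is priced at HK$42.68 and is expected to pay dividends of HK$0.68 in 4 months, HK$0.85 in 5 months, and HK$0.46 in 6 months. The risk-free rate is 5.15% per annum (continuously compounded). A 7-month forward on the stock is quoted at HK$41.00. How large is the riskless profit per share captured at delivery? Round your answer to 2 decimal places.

PV(dividends) I = 0.68·e^(−0.0515·4/12) + 0.85·e^(−0.0515·5/12) + 0.46·e^(−0.0515·6/12) = 1.9487
Fair forward F* = (S − I)·e^(rT) = (42.68 − 1.9487)·e^0.030042 = 40.7313 × 1.030498 = 41.9735
Market HK$41.00 < fair 41.9735: forward underpriced → reverse cash-and-carry (short the stock, invest proceeds at r, pay the dividends, go long the forward).
Profit at T = |F_mkt − F*| = |41.00 − 41.9735| = HK$0.97 per share

HK$0.97 per share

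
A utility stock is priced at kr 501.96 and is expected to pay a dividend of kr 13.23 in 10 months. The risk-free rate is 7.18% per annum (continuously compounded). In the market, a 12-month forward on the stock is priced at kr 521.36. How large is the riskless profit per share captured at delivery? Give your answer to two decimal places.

PV(dividends) I = 13.23·e^(−0.0718·10/12) = 12.4616
Fair forward F* = (S − I)·e^(rT) = (501.96 − 12.4616)·e^0.071800 = 489.4984 × 1.074440 = 525.9367
Market kr 521.36 < fair 525.9367: forward underpriced → reverse cash-and-carry (short the stock, invest proceeds at r, pay the dividends, go long the forward).
Profit at T = |F_mkt − F*| = |521.36 − 525.9367| = kr 4.58 per share

kr 4.58 per share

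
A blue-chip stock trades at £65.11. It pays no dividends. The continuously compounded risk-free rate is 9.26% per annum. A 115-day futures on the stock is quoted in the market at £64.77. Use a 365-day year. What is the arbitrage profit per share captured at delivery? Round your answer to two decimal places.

£2.27 per share

Fair futures: F* = S·e^(carry·T), with carry = r = 0.0926
F* = 65.11 · e^(0.0926 × 115/365) = 65.11 · e^0.029175 = 65.11 × 1.029605 = £67.0376
Market £64.77 < fair £67.0376: forward underpriced → reverse cash-and-carry (short spot, go long the forward).
At maturity, profit = |F_mkt − F*| = |64.77 − 67.0376| = £2.27 per share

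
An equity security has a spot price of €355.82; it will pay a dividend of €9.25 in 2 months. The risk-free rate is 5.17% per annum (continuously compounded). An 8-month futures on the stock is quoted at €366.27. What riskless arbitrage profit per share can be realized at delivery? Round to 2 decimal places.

PV(dividends) I = 9.25·e^(−0.0517·2/12) = 9.1706
Fair futures F* = (S − I)·e^(rT) = (355.82 − 9.1706)·e^0.034467 = 346.6494 × 1.035068 = 358.8057
Market €366.27 > fair 358.8057: forward overpriced → cash-and-carry (borrow at r, buy the stock and collect the dividends, short the forward).
Profit at T = |F_mkt − F*| = |366.27 − 358.8057| = €7.46 per share

€7.46 per share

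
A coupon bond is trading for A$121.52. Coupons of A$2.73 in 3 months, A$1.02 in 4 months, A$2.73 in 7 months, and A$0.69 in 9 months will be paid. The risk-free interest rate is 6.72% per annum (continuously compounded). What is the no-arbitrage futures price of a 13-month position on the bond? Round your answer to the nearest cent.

PV(coupons) I = 2.73·e^(−0.0672·3/12) + 1.02·e^(−0.0672·4/12) + 2.73·e^(−0.0672·7/12) + 0.69·e^(−0.0672·9/12)
I = 2.6845 + 0.9974 + 2.6251 + 0.6561 = 6.9631
F = (S − I)·e^(rT) = (121.52 − 6.9631) · e^(0.0672·13/12)
= 114.5569 · e^0.072800 = 114.5569 × 1.075515 = A$123.21

A$123.21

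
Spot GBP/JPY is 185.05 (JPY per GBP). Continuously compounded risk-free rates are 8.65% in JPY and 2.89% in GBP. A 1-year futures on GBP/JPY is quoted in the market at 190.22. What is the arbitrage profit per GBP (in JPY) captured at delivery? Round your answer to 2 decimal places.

5.80 per GBP (in JPY)

Fair futures: F* = S·e^(carry·T), with carry = (r_JPY − r_GBP) = 0.0865 − 0.0289 = 0.0576
F* = 185.05 · e^(0.0576 × 1) = 185.05 · e^0.057600 = 185.05 × 1.059291 = 196.0218
Market 190.22 < fair 196.0218: forward underpriced → reverse cash-and-carry (short spot, go long the forward).
At maturity, profit = |F_mkt − F*| = |190.22 − 196.0218| = 5.80 per GBP (in JPY)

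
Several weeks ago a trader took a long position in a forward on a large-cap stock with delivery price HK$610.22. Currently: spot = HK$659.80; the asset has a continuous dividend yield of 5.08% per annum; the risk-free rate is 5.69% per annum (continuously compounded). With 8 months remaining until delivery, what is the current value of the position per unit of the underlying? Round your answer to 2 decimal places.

Current fair forward for the remaining 8 months: F = S·e^((r − q)·T), (r − q) = 0.0569 − 0.0508 = 0.0061
F = 659.80 · e^(0.0061 × 8/12) = 659.80 × 1.004075 = 662.4887
Value of long forward = (F − K)·e^(−rT) = (662.4887 − 610.22) · e^(−0.0569·8/12)
= 52.2687 × 0.962777 = 50.32

HK$50.32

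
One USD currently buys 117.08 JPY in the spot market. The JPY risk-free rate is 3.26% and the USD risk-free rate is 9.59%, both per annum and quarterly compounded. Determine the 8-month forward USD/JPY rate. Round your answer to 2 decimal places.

By covered interest parity, F = S · (1+r_JPY/4)^(4T) / (1+r_USD/4)^(4T)
= 117.08 × 1.021881 / 1.065217 = 117.08 × 0.959317
F = 112.32 JPY per USD

112.32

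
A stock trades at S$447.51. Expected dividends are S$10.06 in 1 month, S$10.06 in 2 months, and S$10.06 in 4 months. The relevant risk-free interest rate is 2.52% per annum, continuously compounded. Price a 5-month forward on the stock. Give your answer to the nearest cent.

PV(dividends) I = 10.06·e^(−0.0252·1/12) + 10.06·e^(−0.0252·2/12) + 10.06·e^(−0.0252·4/12)
I = 10.0389 + 10.0178 + 9.9758 = 30.0325
F = (S − I)·e^(rT) = (447.51 − 30.0325) · e^(0.0252·5/12)
= 417.4775 · e^0.010500 = 417.4775 × 1.010555 = S$421.88

S$421.88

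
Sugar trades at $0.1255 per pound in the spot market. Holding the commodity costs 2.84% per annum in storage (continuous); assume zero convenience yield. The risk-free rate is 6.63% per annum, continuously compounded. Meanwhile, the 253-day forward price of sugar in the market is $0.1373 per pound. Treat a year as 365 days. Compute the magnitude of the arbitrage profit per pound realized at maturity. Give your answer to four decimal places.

Fair forward: F* = S·e^(carry·T), with carry = (r + u) = 0.0663 + 0.0284 = 0.0947
F* = 0.1255 · e^(0.0947 × 253/365) = 0.1255 · e^0.065641 = 0.1255 × 1.067843 = $0.1340
Market $0.1373 > fair $0.1340: forward overpriced → cash-and-carry (buy spot, short the forward).
At maturity, profit = |F_mkt − F*| = |0.1373 − 0.1340| = $0.0033 per pound

$0.0033 per pound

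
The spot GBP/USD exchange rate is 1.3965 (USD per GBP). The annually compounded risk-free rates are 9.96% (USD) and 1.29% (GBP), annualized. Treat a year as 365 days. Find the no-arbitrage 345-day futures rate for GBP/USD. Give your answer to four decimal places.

1.5092

By covered interest parity, F = S · (1+r_USD)^T / (1+r_GBP)^T
= 1.3965 × 1.093894 / 1.012189 = 1.3965 × 1.080721
F = 1.5092 USD per GBP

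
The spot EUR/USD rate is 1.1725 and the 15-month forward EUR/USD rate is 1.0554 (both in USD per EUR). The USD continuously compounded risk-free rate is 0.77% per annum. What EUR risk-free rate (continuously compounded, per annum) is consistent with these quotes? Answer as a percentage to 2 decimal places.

F = S·e^((r_USD − r_EUR)T) ⇒ r_EUR = r_USD − ln(F/S)/T
ln(1.0554/1.1725) = -0.105218; /(15/12) = -0.084174
r_EUR = 0.0077 + 0.084174 = 0.091874
r_EUR = 9.19%

9.19%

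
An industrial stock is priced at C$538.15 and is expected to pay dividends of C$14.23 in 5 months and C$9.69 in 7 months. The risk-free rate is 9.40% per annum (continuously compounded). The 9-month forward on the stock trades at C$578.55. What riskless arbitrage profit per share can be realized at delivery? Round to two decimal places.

C$25.62 per share

PV(dividends) I = 14.23·e^(−0.0940·5/12) + 9.69·e^(−0.0940·7/12) = 22.8564
Fair forward F* = (S − I)·e^(rT) = (538.15 − 22.8564)·e^0.070500 = 515.2936 × 1.073045 = 552.9332
Market C$578.55 > fair 552.9332: forward overpriced → cash-and-carry (borrow at r, buy the stock and collect the dividends, short the forward).
Profit at T = |F_mkt − F*| = |578.55 − 552.9332| = C$25.62 per share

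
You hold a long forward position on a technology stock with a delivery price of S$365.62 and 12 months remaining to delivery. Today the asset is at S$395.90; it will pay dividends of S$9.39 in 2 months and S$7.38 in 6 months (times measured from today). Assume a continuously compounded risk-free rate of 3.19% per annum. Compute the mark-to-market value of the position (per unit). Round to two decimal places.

PV(remaining dividends) I = 9.39·e^(−0.0319·2/12) + 7.38·e^(−0.0319·6/12) = 16.6034
Current forward F = (S − I)·e^(rT) = (395.90 − 16.6034)·e^(0.0319·12/12) = 379.2966 × 1.032414 = 391.5911
Value (long) = (F − K)·e^(−rT) = (391.5911 − 365.62) × 0.968603 = 25.1557
Value = S$25.16

S$25.16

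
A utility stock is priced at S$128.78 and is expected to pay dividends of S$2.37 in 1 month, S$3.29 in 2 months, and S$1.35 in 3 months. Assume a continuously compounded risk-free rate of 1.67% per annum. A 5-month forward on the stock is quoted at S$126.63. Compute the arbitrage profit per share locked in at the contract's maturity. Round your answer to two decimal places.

S$3.99 per share

PV(dividends) I = 2.37·e^(−0.0167·1/12) + 3.29·e^(−0.0167·2/12) + 1.35·e^(−0.0167·3/12) = 6.9919
Fair forward F* = (S − I)·e^(rT) = (128.78 − 6.9919)·e^0.006958 = 121.7881 × 1.006982 = 122.6384
Market S$126.63 > fair 122.6384: forward overpriced → cash-and-carry (borrow at r, buy the stock and collect the dividends, short the forward).
Profit at T = |F_mkt − F*| = |126.63 − 122.6384| = S$3.99 per share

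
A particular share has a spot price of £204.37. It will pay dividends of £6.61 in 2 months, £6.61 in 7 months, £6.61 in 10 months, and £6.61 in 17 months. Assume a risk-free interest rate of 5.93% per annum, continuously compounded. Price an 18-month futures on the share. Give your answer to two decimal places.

£195.73

PV(dividends) I = 6.61·e^(−0.0593·2/12) + 6.61·e^(−0.0593·7/12) + 6.61·e^(−0.0593·10/12) + 6.61·e^(−0.0593·17/12)
I = 6.5450 + 6.3853 + 6.2913 + 6.0774 = 25.2990
F = (S − I)·e^(rT) = (204.37 − 25.2990) · e^(0.0593·18/12)
= 179.0710 · e^0.088950 = 179.0710 × 1.093026 = £195.73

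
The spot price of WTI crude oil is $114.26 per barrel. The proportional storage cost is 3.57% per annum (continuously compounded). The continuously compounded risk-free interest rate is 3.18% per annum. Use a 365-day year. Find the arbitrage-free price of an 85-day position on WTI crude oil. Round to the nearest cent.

$116.07 per barrel

Net carry = r + u − y = 0.0318 + 0.0357 − 0.0000 = 0.0675
F = S·e^((r+u−y)T) = 114.26 · e^(0.0675 × 85/365) = 114.26 · e^0.015719
= 114.26 × 1.015843 = $116.07 per barrel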